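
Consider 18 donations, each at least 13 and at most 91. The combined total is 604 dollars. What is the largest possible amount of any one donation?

91

To make one donation as large as possible, make the other 17 as small as possible.
The other 17 contribute at least 17 × 13 = 221, leaving at most 604 − 221 = 383.
But each donation is capped at 91, so the maximum is 91.
Achievable: one at 91 and the other 17 totalling 513, which fits since 17 × 13 ≤ 513 ≤ 17 × 91.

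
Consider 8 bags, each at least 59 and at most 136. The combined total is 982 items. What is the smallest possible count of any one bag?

Minimizing one value means maximizing the remaining 7.
The other 7 can take up 7 × 136 = 952 ≥ 982 − 59, so one bag can sit at its floor of 59.
Achievable: one at 59 and the other 7 totalling 923, which fits since 7 × 59 ≤ 923 ≤ 7 × 136.

59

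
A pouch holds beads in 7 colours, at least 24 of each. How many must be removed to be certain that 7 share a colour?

43

In the worst case you draw 6 of each of the 7 colours: 7 × 6 = 42.
One more forces 7 of some colour, so 42 + 1 = 43.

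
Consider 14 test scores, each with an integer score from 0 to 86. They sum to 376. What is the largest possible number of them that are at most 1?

Each value at 1 or below falls at least 86 − 1 = 85 short of the ceiling 86.
The ceiling total is 14 × 86 = 1204, and we need 376, so at most ⌊(1204 − 376)/85⌋ = 9 can be that low.
k = 9 is achieved by 9 values at 1 and 5 at 86, total 439; lower one of the 86's by 63 (still > 1) to reach 376.

9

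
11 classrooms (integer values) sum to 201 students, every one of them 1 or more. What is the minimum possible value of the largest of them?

19

If every one of the 11 were at most 18, the total would be at most 11 × 18 = 198 < 201.
Equality holds with 3 values of 19 and 8 values of 18.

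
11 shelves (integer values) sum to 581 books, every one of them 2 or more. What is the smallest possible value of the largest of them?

53

The average is 581/11 > 52, so not all 11 can be 52 or less; the largest is ≥ 53.
Achievable: 9 of them at 53 and 2 at 52 total 581.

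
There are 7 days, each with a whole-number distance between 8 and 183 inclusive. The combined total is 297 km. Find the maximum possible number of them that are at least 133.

1

If k of the values are ≥ 133, the total is ≥ 133k + 8(7 − k).
Setting 133k + 8(7 − k) ≤ 297 gives 125k ≤ 241, so k ≤ 1.
k = 1 is achieved by 1 value at 133 and 6 at 8, total 181; add 116 to one value (staying below 133) to reach 297.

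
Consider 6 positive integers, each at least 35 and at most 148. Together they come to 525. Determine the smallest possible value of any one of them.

Minimizing one value means maximizing the remaining 5.
The other 5 can take up 5 × 148 = 740 ≥ 525 − 35, so one integer can sit at its floor of 35.
Achievable: one at 35 and the other 5 totalling 490, which fits since 5 × 35 ≤ 490 ≤ 5 × 148.

35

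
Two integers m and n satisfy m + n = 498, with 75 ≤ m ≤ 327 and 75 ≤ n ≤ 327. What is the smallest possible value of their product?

55917

For a fixed sum, mn is smallest when m and n are as far apart as possible.
At the endpoint m = 171, n = 498 − 171 = 327, so mn = 171 × 327 = 55917.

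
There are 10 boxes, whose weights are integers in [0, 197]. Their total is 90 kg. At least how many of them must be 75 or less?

Let j be the number exceeding 75. Then the total is ≥ 76·j + 0·(10 − j) = 0 + 76j.
So 76j ≤ 90 and j ≤ 1; hence at least 10 − 1 = 9 are ≤ 75.
Exactly 9 works: 9 values at 0 and 1 at 76 total 76; raise one of the low values by 14 (still ≤ 75) to hit 90.

9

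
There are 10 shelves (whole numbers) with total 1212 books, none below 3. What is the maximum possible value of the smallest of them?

If every one of the 10 were at least 122, the total would be at least 10 × 122 = 1220 > 1212.
Equality holds with 8 values of 121 and 2 values of 122.

121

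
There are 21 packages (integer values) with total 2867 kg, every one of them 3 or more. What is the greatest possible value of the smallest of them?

The 21 values sum to 2867, so their minimum is at most ⌊2867/21⌋ = 136.
Taking 10 copies of 136 and 11 copies of 137 gives exactly 2867, so 136 is attained.

136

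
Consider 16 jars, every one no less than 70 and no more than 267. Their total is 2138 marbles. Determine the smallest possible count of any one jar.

70

Minimizing one value means maximizing the remaining 15.
The other 15 can take up 15 × 267 = 4005 ≥ 2138 − 70, so one jar can sit at its floor of 70.
Achievable: one at 70 and the other 15 totalling 2068, which fits since 15 × 70 ≤ 2068 ≤ 15 × 267.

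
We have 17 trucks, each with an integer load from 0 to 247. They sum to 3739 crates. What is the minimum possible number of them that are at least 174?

11

Suppose at most 17 − j of them reach 174; then j values are ≤ 173 and the rest ≤ 247.
The total is then ≤ 173·j + 247·(17 − j) = 4199 − 74j. For this to be ≥ 3739 we need j ≤ 6, so at least 17 − 6 = 11 must reach 174.
Exactly 11 works: 11 values at 247 and 6 at 173 total 3755; lower one of the high values by 16 (still ≥ 174) to hit 3739.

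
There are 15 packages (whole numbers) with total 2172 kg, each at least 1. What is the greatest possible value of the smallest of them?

144

The 15 values sum to 2172, so their minimum is at most ⌊2172/15⌋ = 144.
Achievable: 3 of them at 144 and 12 at 145 total 2172.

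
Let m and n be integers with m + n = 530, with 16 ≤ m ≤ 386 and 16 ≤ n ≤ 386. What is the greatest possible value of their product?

With m + n fixed, mn peaks when the two are closest together.
Taking m = 265 and n = 265 (both in [16, 386]) gives mn = 70225.

70225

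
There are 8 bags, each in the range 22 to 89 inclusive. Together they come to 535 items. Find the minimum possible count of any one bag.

To make one bag as small as possible, make the other 7 as large as possible.
The other 7 can take up 7 × 89 = 623 ≥ 535 − 22, so one bag can sit at its floor of 22.
Achievable: one at 22 and the other 7 totalling 513, which fits since 7 × 22 ≤ 513 ≤ 7 × 89.

22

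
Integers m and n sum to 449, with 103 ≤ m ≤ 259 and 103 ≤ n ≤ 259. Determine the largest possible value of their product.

50400

With m + n fixed, mn peaks when the two are closest together.
Taking m = 224 and n = 225 (both in [103, 259]) gives mn = 50400.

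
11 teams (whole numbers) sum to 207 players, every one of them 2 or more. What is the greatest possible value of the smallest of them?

The 11 values sum to 207, so their minimum is at most ⌊207/11⌋ = 18.
Taking 2 copies of 18 and 9 copies of 19 gives exactly 207, so 18 is attained.

18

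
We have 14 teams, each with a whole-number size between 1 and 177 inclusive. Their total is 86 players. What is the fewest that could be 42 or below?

Each value above 42 is at least 43, contributing at least 43 − 1 = 42 above the floor 1.
The sum exceeds the floor total 14 by 72, so at most ⌊72/42⌋ = 1 exceed 42, and at least 13 are ≤ 42.
Exactly 13 works: 13 values at 1 and 1 at 43 total 56; raise one of the low values by 30 (still ≤ 42) to hit 86.

13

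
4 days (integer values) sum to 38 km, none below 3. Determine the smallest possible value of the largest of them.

10

The 4 values sum to 38, so their maximum is at least ⌈38/4⌉ = 10.
Taking 2 copies of 9 and 2 copies of 10 gives exactly 38, so 10 is attained.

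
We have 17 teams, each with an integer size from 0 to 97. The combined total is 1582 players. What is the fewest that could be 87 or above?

Suppose at most 17 − j of them reach 87; then j values are ≤ 86 and the rest ≤ 97.
The total is then ≤ 86·j + 97·(17 − j) = 1649 − 11j. For this to be ≥ 1582 we need j ≤ 6, so at least 17 − 6 = 11 must reach 87.
Exactly 11 works: 11 values at 97 and 6 at 86 total 1583; lower one of the high values by 1 (still ≥ 87) to hit 1582.

11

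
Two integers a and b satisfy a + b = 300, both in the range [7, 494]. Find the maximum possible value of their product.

For a fixed sum, the product ab is largest when a and b are as close as possible.
Taking a = 150 and b = 150 (both in [7, 494]) gives ab = 22500.

22500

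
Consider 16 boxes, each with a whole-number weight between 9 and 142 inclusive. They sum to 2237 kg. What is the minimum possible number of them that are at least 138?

If only k of them are at least 138, the other 16 − k are at most 137, so the total is at most k·142 + (16 − k)·137.
This must reach 2237, so k·142 + (16 − k)·137 ≥ 2237, giving k ≥ 9.
Exactly 9 works: 9 values at 142 and 7 at 137 total 2237.

9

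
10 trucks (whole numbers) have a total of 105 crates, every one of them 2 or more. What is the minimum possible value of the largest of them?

11

The 10 values sum to 105, so their maximum is at least ⌈105/10⌉ = 11.
Taking 5 copies of 10 and 5 copies of 11 gives exactly 105, so 11 is attained.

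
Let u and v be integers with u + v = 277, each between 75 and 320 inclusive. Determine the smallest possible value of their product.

15150

uv = u(277 − u) is concave in u, so over [75, 202] it is minimized at an endpoint.
At the endpoint u = 75, v = 277 − 75 = 202, so uv = 75 × 202 = 15150.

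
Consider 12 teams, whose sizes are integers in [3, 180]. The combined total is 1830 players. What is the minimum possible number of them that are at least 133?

Each value short of 133 is at most 132, costing at least 180 − 132 = 48 against the maximum total of 2160.
We can afford to lose at most 2160 − 1830 = 330, so at most ⌊330/48⌋ = 6 fall short, and at least 6 are ≥ 133.
Exactly 6 works: 6 values at 180 and 6 at 132 total 1872; lower one of the high values by 42 (still ≥ 133) to hit 1830.

6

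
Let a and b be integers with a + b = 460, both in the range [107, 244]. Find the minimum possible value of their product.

ab = a(460 − a) is concave in a, so over [216, 244] it is minimized at an endpoint.
At the endpoint a = 216, b = 460 − 216 = 244, so ab = 216 × 244 = 52704.

52704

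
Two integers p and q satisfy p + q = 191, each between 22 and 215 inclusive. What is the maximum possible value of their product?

With p + q fixed, pq peaks when the two are closest together.
Taking p = 95 and q = 96 (both in [22, 215]) gives pq = 9120.

9120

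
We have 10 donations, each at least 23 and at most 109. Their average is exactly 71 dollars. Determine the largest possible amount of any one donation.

To make one donation as large as possible, make the other 9 as small as possible.
The total is 10 × 71 = 710.
The other 9 contribute at least 9 × 23 = 207, leaving at most 710 − 207 = 503.
But each donation is capped at 109, so the maximum is 109.
Achievable: one at 109 and the other 9 totalling 601, which fits since 9 × 23 ≤ 601 ≤ 9 × 109.

109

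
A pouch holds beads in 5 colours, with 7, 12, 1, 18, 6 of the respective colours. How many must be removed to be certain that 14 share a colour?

40

In the worst case you take as many as possible of each colour without reaching 14: 7 + 12 + 1 + 13 + 6 = 39.
The next one must give 14 of some colour, so 39 + 1 = 40.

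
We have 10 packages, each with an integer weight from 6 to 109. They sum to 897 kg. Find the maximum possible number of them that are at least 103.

8

If k of the values are ≥ 103, the total is ≥ 103k + 6(10 − k).
Setting 103k + 6(10 − k) ≤ 897 gives 97k ≤ 837, so k ≤ 8.
k = 8 is achieved by 8 values at 103 and 2 at 6, total 836; add 61 to one value (staying below 103) to reach 897.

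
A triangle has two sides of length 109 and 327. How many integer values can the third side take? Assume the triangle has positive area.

The triangle inequality gives |109 − 327| < c < 109 + 327, i.e. 218 < c < 436.
So c can be any integer from 219 to 435: 217 values.

217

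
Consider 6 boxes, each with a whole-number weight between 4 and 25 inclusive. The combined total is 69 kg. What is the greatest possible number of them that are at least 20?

If k of the values are ≥ 20, the total is ≥ 20k + 4(6 − k).
Setting 20k + 4(6 − k) ≤ 69 gives 16k ≤ 45, so k ≤ 2.
k = 2 is achieved by 2 values at 20 and 4 at 4, total 56; add 13 to one value (staying below 20) to reach 69.

2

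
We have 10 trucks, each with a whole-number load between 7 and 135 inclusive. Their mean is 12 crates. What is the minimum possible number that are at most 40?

9

The total is 10 × 12 = 120.
Each value above 40 is at least 41, contributing at least 41 − 7 = 34 above the floor 7.
The sum exceeds the floor total 70 by 50, so at most ⌊50/34⌋ = 1 exceed 40, and at least 9 are ≤ 40.
Exactly 9 works: 9 values at 7 and 1 at 41 total 104; raise one of the low values by 16 (still ≤ 40) to hit 120.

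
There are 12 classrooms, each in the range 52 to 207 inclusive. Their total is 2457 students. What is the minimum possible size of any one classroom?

To make one classroom as small as possible, make the other 11 as large as possible.
The other 11 contribute at most 11 × 207 = 2277, leaving at least 2457 − 2277 = 180.
Since 180 ≥ 52, this is achievable: one at 180 and 11 at 207.

180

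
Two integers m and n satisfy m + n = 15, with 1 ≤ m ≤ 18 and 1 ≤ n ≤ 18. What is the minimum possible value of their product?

For a fixed sum, mn is smallest when m and n are as far apart as possible.
The extreme feasible split is m = 1, n = 14, giving mn = 14.

14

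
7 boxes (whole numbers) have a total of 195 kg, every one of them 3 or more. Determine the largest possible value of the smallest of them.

If every one of the 7 were at least 28, the total would be at least 7 × 28 = 196 > 195.
Taking 1 copy of 27 and 6 copies of 28 gives exactly 195, so 27 is attained.

27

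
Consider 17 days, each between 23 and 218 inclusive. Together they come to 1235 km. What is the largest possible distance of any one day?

Maximizing one value means minimizing the remaining 16.
The other 16 contribute at least 16 × 23 = 368, leaving at most 1235 − 368 = 867.
But each day is capped at 218, so the maximum is 218.
Achievable: one at 218 and the other 16 totalling 1017, which fits since 16 × 23 ≤ 1017 ≤ 16 × 218.

218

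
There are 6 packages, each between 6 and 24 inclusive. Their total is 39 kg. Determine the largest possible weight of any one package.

To make one package as large as possible, make the other 5 as small as possible.
The other 5 contribute at least 5 × 6 = 30, leaving at most 39 − 30 = 9.
Since 9 ≤ 24, this is achievable: one at 9 and 5 at 6.

9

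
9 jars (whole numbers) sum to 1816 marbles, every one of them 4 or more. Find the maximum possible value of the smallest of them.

201

The 9 values sum to 1816, so their minimum is at most ⌊1816/9⌋ = 201.
Taking 2 copies of 201 and 7 copies of 202 gives exactly 1816, so 201 is attained.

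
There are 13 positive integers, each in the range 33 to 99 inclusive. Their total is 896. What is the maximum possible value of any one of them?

Maximizing one value means minimizing the remaining 12.
The other 12 contribute at least 12 × 33 = 396, leaving at most 896 − 396 = 500.
But each integer is capped at 99, so the maximum is 99.
Achievable: one at 99 and the other 12 totalling 797, which fits since 12 × 33 ≤ 797 ≤ 12 × 99.

99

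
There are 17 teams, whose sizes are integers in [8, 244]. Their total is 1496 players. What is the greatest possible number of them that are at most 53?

13

Each value at 53 or below falls at least 244 − 53 = 191 short of the ceiling 244.
The ceiling total is 17 × 244 = 4148, and we need 1496, so at most ⌊(4148 − 1496)/191⌋ = 13 can be that low.
k = 13 is achieved by 13 values at 53 and 4 at 244, total 1665; lower one of the 244's by 169 (still > 53) to reach 1496.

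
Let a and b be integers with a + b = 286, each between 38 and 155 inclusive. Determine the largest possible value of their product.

20449

With a + b fixed, ab peaks when the two are closest together.
Taking a = 143 and b = 143 (both in [38, 155]) gives ab = 20449.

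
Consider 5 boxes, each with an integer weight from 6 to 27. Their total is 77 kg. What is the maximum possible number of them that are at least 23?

2

Suppose k of them are at least 23. Those contribute at least 23 each and the other 5 − k at least 6 each.
So the total is at least 23k + 6(5 − k) = 30 + 17k. This must be ≤ 77, giving k ≤ 2.
k = 2 is achieved by 2 values at 23 and 3 at 6, total 64; add 13 to one value (staying below 23) to reach 77.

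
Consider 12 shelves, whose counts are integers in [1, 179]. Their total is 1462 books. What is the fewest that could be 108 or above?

3

Each value short of 108 is at most 107, costing at least 179 − 107 = 72 against the maximum total of 2148.
We can afford to lose at most 2148 − 1462 = 686, so at most ⌊686/72⌋ = 9 fall short, and at least 3 are ≥ 108.
Exactly 3 works: 3 values at 179 and 9 at 107 total 1500; lower one of the high values by 38 (still ≥ 108) to hit 1462.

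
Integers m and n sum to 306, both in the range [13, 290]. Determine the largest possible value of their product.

23409

mn = m(306 − m) is maximized when m is as near 306/2 as the bounds allow.
Taking m = 153 and n = 153 (both in [13, 290]) gives mn = 23409.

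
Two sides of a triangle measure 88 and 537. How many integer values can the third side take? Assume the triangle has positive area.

The triangle inequality gives |88 − 537| < c < 88 + 537, i.e. 449 < c < 625.
So c can be any integer from 450 to 624: 175 values.

175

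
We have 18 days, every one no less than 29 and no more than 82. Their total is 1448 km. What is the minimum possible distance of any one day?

Minimizing one value means maximizing the remaining 17.
The other 17 contribute at most 17 × 82 = 1394, leaving at least 1448 − 1394 = 54.
Since 54 ≥ 29, this is achievable: one at 54 and 17 at 82.

54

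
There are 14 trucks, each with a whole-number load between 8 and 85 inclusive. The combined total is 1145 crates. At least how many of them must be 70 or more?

12

Suppose at most 14 − j of them reach 70; then j values are ≤ 69 and the rest ≤ 85.
The total is then ≤ 69·j + 85·(14 − j) = 1190 − 16j. For this to be ≥ 1145 we need j ≤ 2, so at least 14 − 2 = 12 must reach 70.
Exactly 12 works: 12 values at 85 and 2 at 69 total 1158; lower one of the high values by 13 (still ≥ 70) to hit 1145.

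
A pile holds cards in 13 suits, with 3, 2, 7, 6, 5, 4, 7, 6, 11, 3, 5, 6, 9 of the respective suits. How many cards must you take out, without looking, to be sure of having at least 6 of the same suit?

58

In the worst case you take as many as possible of each suit without reaching 6: 3 + 2 + 5 + 5 + 5 + 4 + 5 + 5 + 5 + 3 + 5 + 5 + 5 = 57.
The next one must give 6 of some suit, so 57 + 1 = 58.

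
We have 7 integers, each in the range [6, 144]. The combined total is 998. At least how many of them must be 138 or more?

Each value short of 138 is at most 137, costing at least 144 − 137 = 7 against the maximum total of 1008.
We can afford to lose at most 1008 − 998 = 10, so at most ⌊10/7⌋ = 1 fall short, and at least 6 are ≥ 138.
Exactly 6 works: 6 values at 144 and 1 at 137 total 1001; lower one of the high values by 3 (still ≥ 138) to hit 998.

6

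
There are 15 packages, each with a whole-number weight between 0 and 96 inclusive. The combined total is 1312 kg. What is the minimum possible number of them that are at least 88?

Suppose at most 15 − j of them reach 88; then j values are ≤ 87 and the rest ≤ 96.
The total is then ≤ 87·j + 96·(15 − j) = 1440 − 9j. For this to be ≥ 1312 we need j ≤ 14, so at least 15 − 14 = 1 must reach 88.
Exactly 1 works: 1 value at 96 and 14 at 87 total 1314; lower one of the high values by 2 (still ≥ 88) to hit 1312.

1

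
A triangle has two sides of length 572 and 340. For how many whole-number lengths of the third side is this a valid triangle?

The triangle inequality gives |572 − 340| < c < 572 + 340, i.e. 232 < c < 912.
So c can be any integer from 233 to 911: 679 values.

679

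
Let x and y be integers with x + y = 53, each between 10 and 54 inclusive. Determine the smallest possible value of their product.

For a fixed sum, xy is smallest when x and y are as far apart as possible.
The extreme feasible split is x = 10, y = 43, giving xy = 430.

430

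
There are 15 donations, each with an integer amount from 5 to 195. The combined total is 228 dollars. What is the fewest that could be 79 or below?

13

Let j be the number exceeding 79. Then the total is ≥ 80·j + 5·(15 − j) = 75 + 75j.
So 75j ≤ 153 and j ≤ 2; hence at least 15 − 2 = 13 are ≤ 79.
Exactly 13 works: 13 values at 5 and 2 at 80 total 225; raise one of the low values by 3 (still ≤ 79) to hit 228.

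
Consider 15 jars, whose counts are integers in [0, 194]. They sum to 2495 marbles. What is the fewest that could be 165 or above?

Suppose at most 15 − j of them reach 165; then j values are ≤ 164 and the rest ≤ 194.
The total is then ≤ 164·j + 194·(15 − j) = 2910 − 30j. For this to be ≥ 2495 we need j ≤ 13, so at least 15 − 13 = 2 must reach 165.
Exactly 2 works: 2 values at 194 and 13 at 164 total 2520; lower one of the high values by 25 (still ≥ 165) to hit 2495.

2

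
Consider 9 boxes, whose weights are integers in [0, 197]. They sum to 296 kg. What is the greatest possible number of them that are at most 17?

Each value at 17 or below falls at least 197 − 17 = 180 short of the ceiling 197.
The ceiling total is 9 × 197 = 1773, and we need 296, so at most ⌊(1773 − 296)/180⌋ = 8 can be that low.
k = 8 is achieved by 8 values at 17 and 1 at 197, total 333; lower one of the 197's by 37 (still > 17) to reach 296.

8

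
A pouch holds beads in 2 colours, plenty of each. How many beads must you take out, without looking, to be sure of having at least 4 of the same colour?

In the worst case you draw 3 of each of the 2 colours: 2 × 3 = 6.
One more forces 4 of some colour, so 6 + 1 = 7.

7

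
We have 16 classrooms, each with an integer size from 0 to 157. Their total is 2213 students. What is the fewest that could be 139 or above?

If only k of them are at least 139, the other 16 − k are at most 138, so the total is at most k·157 + (16 − k)·138.
This must reach 2213, so k·157 + (16 − k)·138 ≥ 2213, giving k ≥ 1.
Exactly 1 works: 1 value at 157 and 15 at 138 total 2227; lower one of the high values by 14 (still ≥ 139) to hit 2213.

1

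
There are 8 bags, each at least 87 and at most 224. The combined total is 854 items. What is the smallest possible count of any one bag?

87

Minimizing one value means maximizing the remaining 7.
The other 7 can take up 7 × 224 = 1568 ≥ 854 − 87, so one bag can sit at its floor of 87.
Achievable: one at 87 and the other 7 totalling 767, which fits since 7 × 87 ≤ 767 ≤ 7 × 224.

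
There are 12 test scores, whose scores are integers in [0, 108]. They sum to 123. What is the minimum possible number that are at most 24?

If only k of them are at most 24, the other 12 − k are at least 25, so the total is at least (12 − k)·25 + k·0.
This is ≤ 123, so (12 − k)·25 + 0k ≤ 123, which gives k ≥ 8.
Exactly 8 works: 8 values at 0 and 4 at 25 total 100; raise one of the low values by 23 (still ≤ 24) to hit 123.

8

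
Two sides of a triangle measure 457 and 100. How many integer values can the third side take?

199

The triangle inequality gives |457 − 100| < c < 457 + 100, i.e. 357 < c < 557.
So c can be any integer from 358 to 556: 199 values.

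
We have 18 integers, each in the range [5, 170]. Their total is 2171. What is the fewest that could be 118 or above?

2

Suppose at most 18 − j of them reach 118; then j values are ≤ 117 and the rest ≤ 170.
The total is then ≤ 117·j + 170·(18 − j) = 3060 − 53j. For this to be ≥ 2171 we need j ≤ 16, so at least 18 − 16 = 2 must reach 118.
Exactly 2 works: 2 values at 170 and 16 at 117 total 2212; lower one of the high values by 41 (still ≥ 118) to hit 2171.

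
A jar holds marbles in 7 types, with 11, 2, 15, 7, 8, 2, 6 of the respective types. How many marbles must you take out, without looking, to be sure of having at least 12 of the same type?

48

In the worst case you take as many as possible of each type without reaching 12: 11 + 2 + 11 + 7 + 8 + 2 + 6 = 47.
The next one must give 12 of some type, so 47 + 1 = 48.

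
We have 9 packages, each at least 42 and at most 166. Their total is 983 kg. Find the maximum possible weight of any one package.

To make one package as large as possible, make the other 8 as small as possible.
The other 8 contribute at least 8 × 42 = 336, leaving at most 983 − 336 = 647.
But each package is capped at 166, so the maximum is 166.
Achievable: one at 166 and the other 8 totalling 817, which fits since 8 × 42 ≤ 817 ≤ 8 × 166.

166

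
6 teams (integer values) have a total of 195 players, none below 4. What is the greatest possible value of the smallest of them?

The average is 195/6 < 33, so some value is ≤ 32.
Achievable: 3 of them at 32 and 3 at 33 total 195.

32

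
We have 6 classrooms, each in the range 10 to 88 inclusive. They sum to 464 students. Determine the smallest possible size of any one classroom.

24

To make one classroom as small as possible, make the other 5 as large as possible.
The other 5 contribute at most 5 × 88 = 440, leaving at least 464 − 440 = 24.
Since 24 ≥ 10, this is achievable: one at 24 and 5 at 88.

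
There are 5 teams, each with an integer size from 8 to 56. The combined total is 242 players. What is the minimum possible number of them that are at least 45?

2

Suppose at most 5 − j of them reach 45; then j values are ≤ 44 and the rest ≤ 56.
The total is then ≤ 44·j + 56·(5 − j) = 280 − 12j. For this to be ≥ 242 we need j ≤ 3, so at least 5 − 3 = 2 must reach 45.
Exactly 2 works: 2 values at 56 and 3 at 44 total 244; lower one of the high values by 2 (still ≥ 45) to hit 242.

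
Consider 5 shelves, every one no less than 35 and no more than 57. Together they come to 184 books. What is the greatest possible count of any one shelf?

44

Maximizing one value means minimizing the remaining 4.
The other 4 contribute at least 4 × 35 = 140, leaving at most 184 − 140 = 44.
Since 44 ≤ 57, this is achievable: one at 44 and 4 at 35.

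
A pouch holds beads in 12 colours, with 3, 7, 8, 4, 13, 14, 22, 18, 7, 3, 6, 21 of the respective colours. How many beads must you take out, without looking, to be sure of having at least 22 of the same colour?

In the worst case you take as many as possible of each colour without reaching 22: 3 + 7 + 8 + 4 + 13 + 14 + 21 + 18 + 7 + 3 + 6 + 21 = 125.
The next one must give 22 of some colour, so 125 + 1 = 126.

126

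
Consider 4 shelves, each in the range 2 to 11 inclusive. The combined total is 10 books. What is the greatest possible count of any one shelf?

4

To make one shelf as large as possible, make the other 3 as small as possible.
The other 3 contribute at least 3 × 2 = 6, leaving at most 10 − 6 = 4.
Since 4 ≤ 11, this is achievable: one at 4 and 3 at 2.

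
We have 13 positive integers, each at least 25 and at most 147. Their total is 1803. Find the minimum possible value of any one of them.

Minimizing one value means maximizing the remaining 12.
The other 12 contribute at most 12 × 147 = 1764, leaving at least 1803 − 1764 = 39.
Since 39 ≥ 25, this is achievable: one at 39 and 12 at 147.

39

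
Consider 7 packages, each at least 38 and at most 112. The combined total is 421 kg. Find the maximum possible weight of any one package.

112

To make one package as large as possible, make the other 6 as small as possible.
The other 6 contribute at least 6 × 38 = 228, leaving at most 421 − 228 = 193.
But each package is capped at 112, so the maximum is 112.
Achievable: one at 112 and the other 6 totalling 309, which fits since 6 × 38 ≤ 309 ≤ 6 × 112.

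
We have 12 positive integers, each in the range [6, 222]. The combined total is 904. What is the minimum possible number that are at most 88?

If only k of them are at most 88, the other 12 − k are at least 89, so the total is at least (12 − k)·89 + k·6.
This is ≤ 904, so (12 − k)·89 + 6k ≤ 904, which gives k ≥ 2.
Exactly 2 works: 2 values at 6 and 10 at 89 total 902; raise one of the low values by 2 (still ≤ 88) to hit 904.

2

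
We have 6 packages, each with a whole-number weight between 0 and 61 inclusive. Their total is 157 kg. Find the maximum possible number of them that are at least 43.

If k of the values are ≥ 43, the total is ≥ 43k + 0(6 − k).
Setting 43k + 0(6 − k) ≤ 157 gives 43k ≤ 157, so k ≤ 3.
k = 3 is achieved by 3 values at 43 and 3 at 0, total 129; add 28 to one value (staying below 43) to reach 157.

3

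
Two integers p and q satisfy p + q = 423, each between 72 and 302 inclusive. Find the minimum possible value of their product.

pq = p(423 − p) is concave in p, so over [121, 302] it is minimized at an endpoint.
At the endpoint p = 121, q = 423 − 121 = 302, so pq = 121 × 302 = 36542.

36542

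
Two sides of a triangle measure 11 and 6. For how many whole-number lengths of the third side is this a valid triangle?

11

The triangle inequality gives |11 − 6| < c < 11 + 6, i.e. 5 < c < 17.
So c can be any integer from 6 to 16: 11 values.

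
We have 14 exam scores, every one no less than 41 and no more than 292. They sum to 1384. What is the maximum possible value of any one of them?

292

To make one score as large as possible, make the other 13 as small as possible.
The other 13 contribute at least 13 × 41 = 533, leaving at most 1384 − 533 = 851.
But each score is capped at 292, so the maximum is 292.
Achievable: one at 292 and the other 13 totalling 1092, which fits since 13 × 41 ≤ 1092 ≤ 13 × 292.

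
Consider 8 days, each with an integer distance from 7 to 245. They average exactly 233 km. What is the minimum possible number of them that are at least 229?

The total is 8 × 233 = 1864.
Suppose at most 8 − j of them reach 229; then j values are ≤ 228 and the rest ≤ 245.
The total is then ≤ 228·j + 245·(8 − j) = 1960 − 17j. For this to be ≥ 1864 we need j ≤ 5, so at least 8 − 5 = 3 must reach 229.
Exactly 3 works: 3 values at 245 and 5 at 228 total 1875; lower one of the high values by 11 (still ≥ 229) to hit 1864.

3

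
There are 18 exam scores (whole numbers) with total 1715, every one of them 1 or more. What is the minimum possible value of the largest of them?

96

The average is 1715/18 > 95, so not all 18 can be 95 or less; the largest is ≥ 96.
Equality holds with 5 values of 96 and 13 values of 95.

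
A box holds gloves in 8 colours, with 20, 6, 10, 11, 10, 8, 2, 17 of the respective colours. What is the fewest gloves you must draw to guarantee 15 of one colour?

In the worst case you take as many as possible of each colour without reaching 15: 14 + 6 + 10 + 11 + 10 + 8 + 2 + 14 = 75.
The next one must give 15 of some colour, so 75 + 1 = 76.

76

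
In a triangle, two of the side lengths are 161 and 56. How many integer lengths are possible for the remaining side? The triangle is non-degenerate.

111

The triangle inequality gives |161 − 56| < c < 161 + 56, i.e. 105 < c < 217.
So c can be any integer from 106 to 216: 111 values.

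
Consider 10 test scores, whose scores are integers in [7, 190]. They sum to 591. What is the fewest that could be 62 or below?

1

If only k of them are at most 62, the other 10 − k are at least 63, so the total is at least (10 − k)·63 + k·7.
This is ≤ 591, so (10 − k)·63 + 7k ≤ 591, which gives k ≥ 1.
Exactly 1 works: 1 value at 7 and 9 at 63 total 574; raise one of the low values by 17 (still ≤ 62) to hit 591.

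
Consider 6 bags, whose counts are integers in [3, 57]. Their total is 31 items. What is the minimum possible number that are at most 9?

If only k of them are at most 9, the other 6 − k are at least 10, so the total is at least (6 − k)·10 + k·3.
This is ≤ 31, so (6 − k)·10 + 3k ≤ 31, which gives k ≥ 5.
Exactly 5 works: 5 values at 3 and 1 at 10 total 25; raise one of the low values by 6 (still ≤ 9) to hit 31.

5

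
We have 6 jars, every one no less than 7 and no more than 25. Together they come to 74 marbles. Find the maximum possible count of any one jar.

25

Maximizing one value means minimizing the remaining 5.
The other 5 contribute at least 5 × 7 = 35, leaving at most 74 − 35 = 39.
But each jar is capped at 25, so the maximum is 25.
Achievable: one at 25 and the other 5 totalling 49, which fits since 5 × 7 ≤ 49 ≤ 5 × 25.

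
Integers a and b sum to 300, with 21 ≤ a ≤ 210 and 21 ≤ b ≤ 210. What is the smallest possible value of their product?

ab = a(300 − a) is concave in a, so over [90, 210] it is minimized at an endpoint.
The extreme feasible split is a = 90, b = 210, giving ab = 18900.

18900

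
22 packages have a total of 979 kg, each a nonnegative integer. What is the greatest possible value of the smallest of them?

The average is 979/22 < 45, so some value is ≤ 44.
Equality holds with 11 values of 44 and 11 values of 45.

44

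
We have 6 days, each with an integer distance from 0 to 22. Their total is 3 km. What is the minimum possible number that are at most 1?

5

If only k of them are at most 1, the other 6 − k are at least 2, so the total is at least (6 − k)·2 + k·0.
This is ≤ 3, so (6 − k)·2 + 0k ≤ 3, which gives k ≥ 5.
Exactly 5 works: 5 values at 0 and 1 at 2 total 2; raise one of the low values by 1 (still ≤ 1) to hit 3.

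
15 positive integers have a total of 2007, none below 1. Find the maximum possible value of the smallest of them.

The average is 2007/15 < 134, so some value is ≤ 133.
Equality holds with 3 values of 133 and 12 values of 134.

133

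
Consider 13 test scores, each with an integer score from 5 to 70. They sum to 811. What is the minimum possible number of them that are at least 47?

If only k of them are at least 47, the other 13 − k are at most 46, so the total is at most k·70 + (13 − k)·46.
This must reach 811, so k·70 + (13 − k)·46 ≥ 811, giving k ≥ 9.
Exactly 9 works: 9 values at 70 and 4 at 46 total 814; lower one of the high values by 3 (still ≥ 47) to hit 811.

9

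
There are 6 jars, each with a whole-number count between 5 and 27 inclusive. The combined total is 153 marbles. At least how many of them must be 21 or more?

5

If only k of them are at least 21, the other 6 − k are at most 20, so the total is at most k·27 + (6 − k)·20.
This must reach 153, so k·27 + (6 − k)·20 ≥ 153, giving k ≥ 5.
Exactly 5 works: 5 values at 27 and 1 at 20 total 155; lower one of the high values by 2 (still ≥ 21) to hit 153.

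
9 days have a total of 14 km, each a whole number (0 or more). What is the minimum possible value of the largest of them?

2

The 9 values sum to 14, so their maximum is at least ⌈14/9⌉ = 2.
Taking 4 copies of 1 and 5 copies of 2 gives exactly 14, so 2 is attained.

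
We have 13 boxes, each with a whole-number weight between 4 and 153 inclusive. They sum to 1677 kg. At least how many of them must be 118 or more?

5

Suppose at most 13 − j of them reach 118; then j values are ≤ 117 and the rest ≤ 153.
The total is then ≤ 117·j + 153·(13 − j) = 1989 − 36j. For this to be ≥ 1677 we need j ≤ 8, so at least 13 − 8 = 5 must reach 118.
Exactly 5 works: 5 values at 153 and 8 at 117 total 1701; lower one of the high values by 24 (still ≥ 118) to hit 1677.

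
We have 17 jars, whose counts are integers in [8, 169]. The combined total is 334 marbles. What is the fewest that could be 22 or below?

4

Let j be the number exceeding 22. Then the total is ≥ 23·j + 8·(17 − j) = 136 + 15j.
So 15j ≤ 198 and j ≤ 13; hence at least 17 − 13 = 4 are ≤ 22.
Exactly 4 works: 4 values at 8 and 13 at 23 total 331; raise one of the low values by 3 (still ≤ 22) to hit 334.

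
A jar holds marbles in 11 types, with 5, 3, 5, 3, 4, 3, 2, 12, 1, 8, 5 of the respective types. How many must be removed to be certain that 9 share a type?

48

In the worst case you take as many as possible of each type without reaching 9: 5 + 3 + 5 + 3 + 4 + 3 + 2 + 8 + 1 + 8 + 5 = 47.
The next one must give 9 of some type, so 47 + 1 = 48.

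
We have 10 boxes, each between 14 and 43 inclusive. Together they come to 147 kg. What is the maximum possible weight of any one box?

To make one box as large as possible, make the other 9 as small as possible.
The other 9 contribute at least 9 × 14 = 126, leaving at most 147 − 126 = 21.
Since 21 ≤ 43, this is achievable: one at 21 and 9 at 14.

21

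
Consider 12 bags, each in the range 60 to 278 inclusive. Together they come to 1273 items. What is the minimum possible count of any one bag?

60

Minimizing one value means maximizing the remaining 11.
The other 11 can take up 11 × 278 = 3058 ≥ 1273 − 60, so one bag can sit at its floor of 60.
Achievable: one at 60 and the other 11 totalling 1213, which fits since 11 × 60 ≤ 1213 ≤ 11 × 278.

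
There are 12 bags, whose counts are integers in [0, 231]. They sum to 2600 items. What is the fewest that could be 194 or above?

8

If only k of them are at least 194, the other 12 − k are at most 193, so the total is at most k·231 + (12 − k)·193.
This must reach 2600, so k·231 + (12 − k)·193 ≥ 2600, giving k ≥ 8.
Exactly 8 works: 8 values at 231 and 4 at 193 total 2620; lower one of the high values by 20 (still ≥ 194) to hit 2600.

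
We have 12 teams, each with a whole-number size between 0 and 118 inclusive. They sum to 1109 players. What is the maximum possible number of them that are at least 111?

9

If k of the values are ≥ 111, the total is ≥ 111k + 0(12 − k).
Setting 111k + 0(12 − k) ≤ 1109 gives 111k ≤ 1109, so k ≤ 9.
k = 9 is achieved by 9 values at 111 and 3 at 0, total 999; add 110 to one value (staying below 111) to reach 1109.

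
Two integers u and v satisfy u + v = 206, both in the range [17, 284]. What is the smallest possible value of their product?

For a fixed sum, uv is smallest when u and v are as far apart as possible.
The extreme feasible split is u = 17, v = 189, giving uv = 3213.

3213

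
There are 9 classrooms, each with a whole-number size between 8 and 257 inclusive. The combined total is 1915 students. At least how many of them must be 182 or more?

Each value short of 182 is at most 181, costing at least 257 − 181 = 76 against the maximum total of 2313.
We can afford to lose at most 2313 − 1915 = 398, so at most ⌊398/76⌋ = 5 fall short, and at least 4 are ≥ 182.
Exactly 4 works: 4 values at 257 and 5 at 181 total 1933; lower one of the high values by 18 (still ≥ 182) to hit 1915.

4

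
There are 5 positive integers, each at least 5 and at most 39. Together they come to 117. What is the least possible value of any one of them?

Minimizing one value means maximizing the remaining 4.
The other 4 can take up 4 × 39 = 156 ≥ 117 − 5, so one integer can sit at its floor of 5.
Achievable: one at 5 and the other 4 totalling 112, which fits since 4 × 5 ≤ 112 ≤ 4 × 39.

5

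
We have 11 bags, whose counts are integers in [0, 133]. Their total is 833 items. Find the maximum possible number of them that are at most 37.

Suppose k of them are at most 37. Those contribute at most 37 each and the rest at most 133 each.
So the total is at most 37k + 133(11 − k) = 1463 − 96k. This must still be ≥ 833, so k ≤ 6.
k = 6 is achieved by 6 values at 37 and 5 at 133, total 887; lower one of the 133's by 54 (still > 37) to reach 833.

6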